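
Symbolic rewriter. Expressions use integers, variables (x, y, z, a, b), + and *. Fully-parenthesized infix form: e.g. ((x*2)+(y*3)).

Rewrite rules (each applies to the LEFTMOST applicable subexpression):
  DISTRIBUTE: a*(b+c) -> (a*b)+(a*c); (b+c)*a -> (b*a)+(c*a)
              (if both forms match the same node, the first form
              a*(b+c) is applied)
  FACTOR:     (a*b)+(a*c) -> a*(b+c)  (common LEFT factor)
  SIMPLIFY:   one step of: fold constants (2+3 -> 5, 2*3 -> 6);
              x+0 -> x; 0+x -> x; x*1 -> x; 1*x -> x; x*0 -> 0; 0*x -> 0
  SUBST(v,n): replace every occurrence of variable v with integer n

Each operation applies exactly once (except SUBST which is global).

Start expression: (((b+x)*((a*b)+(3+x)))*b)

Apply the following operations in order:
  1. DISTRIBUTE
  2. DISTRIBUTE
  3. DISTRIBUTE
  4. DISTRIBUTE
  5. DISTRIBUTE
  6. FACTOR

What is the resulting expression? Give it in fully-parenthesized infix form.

Answer: ((((b*(a*b))*b)+((x*(a*b))*b))+(((b+x)*(3+x))*b))

Derivation:
Start: (((b+x)*((a*b)+(3+x)))*b)
Apply DISTRIBUTE at L (target: ((b+x)*((a*b)+(3+x)))): (((b+x)*((a*b)+(3+x)))*b) -> ((((b+x)*(a*b))+((b+x)*(3+x)))*b)
Apply DISTRIBUTE at root (target: ((((b+x)*(a*b))+((b+x)*(3+x)))*b)): ((((b+x)*(a*b))+((b+x)*(3+x)))*b) -> ((((b+x)*(a*b))*b)+(((b+x)*(3+x))*b))
Apply DISTRIBUTE at LL (target: ((b+x)*(a*b))): ((((b+x)*(a*b))*b)+(((b+x)*(3+x))*b)) -> ((((b*(a*b))+(x*(a*b)))*b)+(((b+x)*(3+x))*b))
Apply DISTRIBUTE at L (target: (((b*(a*b))+(x*(a*b)))*b)): ((((b*(a*b))+(x*(a*b)))*b)+(((b+x)*(3+x))*b)) -> ((((b*(a*b))*b)+((x*(a*b))*b))+(((b+x)*(3+x))*b))
Apply DISTRIBUTE at RL (target: ((b+x)*(3+x))): ((((b*(a*b))*b)+((x*(a*b))*b))+(((b+x)*(3+x))*b)) -> ((((b*(a*b))*b)+((x*(a*b))*b))+((((b+x)*3)+((b+x)*x))*b))
Apply FACTOR at RL (target: (((b+x)*3)+((b+x)*x))): ((((b*(a*b))*b)+((x*(a*b))*b))+((((b+x)*3)+((b+x)*x))*b)) -> ((((b*(a*b))*b)+((x*(a*b))*b))+(((b+x)*(3+x))*b))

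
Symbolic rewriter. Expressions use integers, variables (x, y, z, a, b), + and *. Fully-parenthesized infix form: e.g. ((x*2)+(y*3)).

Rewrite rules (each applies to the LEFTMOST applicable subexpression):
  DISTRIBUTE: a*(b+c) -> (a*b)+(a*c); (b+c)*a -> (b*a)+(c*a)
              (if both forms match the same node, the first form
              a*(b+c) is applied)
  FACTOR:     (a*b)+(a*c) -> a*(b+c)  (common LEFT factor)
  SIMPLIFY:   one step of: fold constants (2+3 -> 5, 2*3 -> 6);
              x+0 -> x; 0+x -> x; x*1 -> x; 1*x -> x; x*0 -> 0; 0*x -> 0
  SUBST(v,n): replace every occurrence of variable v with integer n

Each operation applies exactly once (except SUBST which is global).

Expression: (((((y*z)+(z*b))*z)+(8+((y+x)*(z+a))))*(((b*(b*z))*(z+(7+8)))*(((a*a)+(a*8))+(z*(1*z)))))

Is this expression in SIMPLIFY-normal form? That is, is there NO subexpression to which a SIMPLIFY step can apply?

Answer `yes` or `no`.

Answer: no

Derivation:
Expression: (((((y*z)+(z*b))*z)+(8+((y+x)*(z+a))))*(((b*(b*z))*(z+(7+8)))*(((a*a)+(a*8))+(z*(1*z)))))
Scanning for simplifiable subexpressions (pre-order)...
  at root: (((((y*z)+(z*b))*z)+(8+((y+x)*(z+a))))*(((b*(b*z))*(z+(7+8)))*(((a*a)+(a*8))+(z*(1*z))))) (not simplifiable)
  at L: ((((y*z)+(z*b))*z)+(8+((y+x)*(z+a)))) (not simplifiable)
  at LL: (((y*z)+(z*b))*z) (not simplifiable)
  at LLL: ((y*z)+(z*b)) (not simplifiable)
  at LLLL: (y*z) (not simplifiable)
  at LLLR: (z*b) (not simplifiable)
  at LR: (8+((y+x)*(z+a))) (not simplifiable)
  at LRR: ((y+x)*(z+a)) (not simplifiable)
  at LRRL: (y+x) (not simplifiable)
  at LRRR: (z+a) (not simplifiable)
  at R: (((b*(b*z))*(z+(7+8)))*(((a*a)+(a*8))+(z*(1*z)))) (not simplifiable)
  at RL: ((b*(b*z))*(z+(7+8))) (not simplifiable)
  at RLL: (b*(b*z)) (not simplifiable)
  at RLLR: (b*z) (not simplifiable)
  at RLR: (z+(7+8)) (not simplifiable)
  at RLRR: (7+8) (SIMPLIFIABLE)
  at RR: (((a*a)+(a*8))+(z*(1*z))) (not simplifiable)
  at RRL: ((a*a)+(a*8)) (not simplifiable)
  at RRLL: (a*a) (not simplifiable)
  at RRLR: (a*8) (not simplifiable)
  at RRR: (z*(1*z)) (not simplifiable)
  at RRRR: (1*z) (SIMPLIFIABLE)
Found simplifiable subexpr at path RLRR: (7+8)
One SIMPLIFY step would give: (((((y*z)+(z*b))*z)+(8+((y+x)*(z+a))))*(((b*(b*z))*(z+15))*(((a*a)+(a*8))+(z*(1*z)))))
-> NOT in normal form.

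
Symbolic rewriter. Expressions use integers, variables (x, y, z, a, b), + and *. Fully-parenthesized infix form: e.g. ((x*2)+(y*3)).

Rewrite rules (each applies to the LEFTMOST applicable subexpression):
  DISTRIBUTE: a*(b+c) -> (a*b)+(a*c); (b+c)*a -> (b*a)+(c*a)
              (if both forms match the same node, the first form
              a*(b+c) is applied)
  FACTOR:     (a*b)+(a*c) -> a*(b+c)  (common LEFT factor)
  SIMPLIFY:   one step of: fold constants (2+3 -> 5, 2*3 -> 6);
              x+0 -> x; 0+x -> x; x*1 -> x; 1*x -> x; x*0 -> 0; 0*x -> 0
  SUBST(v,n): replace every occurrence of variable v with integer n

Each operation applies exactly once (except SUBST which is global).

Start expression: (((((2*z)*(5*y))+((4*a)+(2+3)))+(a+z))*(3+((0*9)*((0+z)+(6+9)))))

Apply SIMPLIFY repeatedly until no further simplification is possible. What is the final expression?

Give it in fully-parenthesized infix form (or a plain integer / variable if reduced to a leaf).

Start: (((((2*z)*(5*y))+((4*a)+(2+3)))+(a+z))*(3+((0*9)*((0+z)+(6+9)))))
Step 1: at LLRR: (2+3) -> 5; overall: (((((2*z)*(5*y))+((4*a)+(2+3)))+(a+z))*(3+((0*9)*((0+z)+(6+9))))) -> (((((2*z)*(5*y))+((4*a)+5))+(a+z))*(3+((0*9)*((0+z)+(6+9)))))
Step 2: at RRL: (0*9) -> 0; overall: (((((2*z)*(5*y))+((4*a)+5))+(a+z))*(3+((0*9)*((0+z)+(6+9))))) -> (((((2*z)*(5*y))+((4*a)+5))+(a+z))*(3+(0*((0+z)+(6+9)))))
Step 3: at RR: (0*((0+z)+(6+9))) -> 0; overall: (((((2*z)*(5*y))+((4*a)+5))+(a+z))*(3+(0*((0+z)+(6+9))))) -> (((((2*z)*(5*y))+((4*a)+5))+(a+z))*(3+0))
Step 4: at R: (3+0) -> 3; overall: (((((2*z)*(5*y))+((4*a)+5))+(a+z))*(3+0)) -> (((((2*z)*(5*y))+((4*a)+5))+(a+z))*3)
Fixed point: (((((2*z)*(5*y))+((4*a)+5))+(a+z))*3)

Answer: (((((2*z)*(5*y))+((4*a)+5))+(a+z))*3)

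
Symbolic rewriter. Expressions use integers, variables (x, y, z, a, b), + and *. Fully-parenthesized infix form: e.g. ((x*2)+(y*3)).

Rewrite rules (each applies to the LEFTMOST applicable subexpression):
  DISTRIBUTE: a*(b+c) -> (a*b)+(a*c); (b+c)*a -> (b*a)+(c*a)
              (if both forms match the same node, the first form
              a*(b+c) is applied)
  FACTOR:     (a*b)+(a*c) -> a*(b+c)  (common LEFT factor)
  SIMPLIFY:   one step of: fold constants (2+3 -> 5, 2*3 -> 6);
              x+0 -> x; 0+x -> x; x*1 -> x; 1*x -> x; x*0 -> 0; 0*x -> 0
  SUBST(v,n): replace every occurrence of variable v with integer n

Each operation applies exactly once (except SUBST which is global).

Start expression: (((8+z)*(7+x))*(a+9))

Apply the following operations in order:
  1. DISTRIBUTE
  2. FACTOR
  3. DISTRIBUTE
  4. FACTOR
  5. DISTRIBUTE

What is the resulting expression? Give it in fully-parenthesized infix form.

Start: (((8+z)*(7+x))*(a+9))
Apply DISTRIBUTE at root (target: (((8+z)*(7+x))*(a+9))): (((8+z)*(7+x))*(a+9)) -> ((((8+z)*(7+x))*a)+(((8+z)*(7+x))*9))
Apply FACTOR at root (target: ((((8+z)*(7+x))*a)+(((8+z)*(7+x))*9))): ((((8+z)*(7+x))*a)+(((8+z)*(7+x))*9)) -> (((8+z)*(7+x))*(a+9))
Apply DISTRIBUTE at root (target: (((8+z)*(7+x))*(a+9))): (((8+z)*(7+x))*(a+9)) -> ((((8+z)*(7+x))*a)+(((8+z)*(7+x))*9))
Apply FACTOR at root (target: ((((8+z)*(7+x))*a)+(((8+z)*(7+x))*9))): ((((8+z)*(7+x))*a)+(((8+z)*(7+x))*9)) -> (((8+z)*(7+x))*(a+9))
Apply DISTRIBUTE at root (target: (((8+z)*(7+x))*(a+9))): (((8+z)*(7+x))*(a+9)) -> ((((8+z)*(7+x))*a)+(((8+z)*(7+x))*9))

Answer: ((((8+z)*(7+x))*a)+(((8+z)*(7+x))*9))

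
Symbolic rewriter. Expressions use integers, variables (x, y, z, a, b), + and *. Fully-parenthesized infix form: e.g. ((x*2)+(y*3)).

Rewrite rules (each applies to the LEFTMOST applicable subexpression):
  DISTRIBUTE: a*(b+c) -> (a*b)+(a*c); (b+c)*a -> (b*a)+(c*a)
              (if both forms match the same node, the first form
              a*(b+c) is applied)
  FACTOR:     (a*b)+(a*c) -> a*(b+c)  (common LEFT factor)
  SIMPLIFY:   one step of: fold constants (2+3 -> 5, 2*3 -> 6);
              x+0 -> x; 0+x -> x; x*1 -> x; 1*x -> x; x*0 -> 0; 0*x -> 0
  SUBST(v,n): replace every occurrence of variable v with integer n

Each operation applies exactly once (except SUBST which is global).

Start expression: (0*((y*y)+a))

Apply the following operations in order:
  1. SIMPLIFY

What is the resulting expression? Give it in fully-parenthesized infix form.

Start: (0*((y*y)+a))
Apply SIMPLIFY at root (target: (0*((y*y)+a))): (0*((y*y)+a)) -> 0

Answer: 0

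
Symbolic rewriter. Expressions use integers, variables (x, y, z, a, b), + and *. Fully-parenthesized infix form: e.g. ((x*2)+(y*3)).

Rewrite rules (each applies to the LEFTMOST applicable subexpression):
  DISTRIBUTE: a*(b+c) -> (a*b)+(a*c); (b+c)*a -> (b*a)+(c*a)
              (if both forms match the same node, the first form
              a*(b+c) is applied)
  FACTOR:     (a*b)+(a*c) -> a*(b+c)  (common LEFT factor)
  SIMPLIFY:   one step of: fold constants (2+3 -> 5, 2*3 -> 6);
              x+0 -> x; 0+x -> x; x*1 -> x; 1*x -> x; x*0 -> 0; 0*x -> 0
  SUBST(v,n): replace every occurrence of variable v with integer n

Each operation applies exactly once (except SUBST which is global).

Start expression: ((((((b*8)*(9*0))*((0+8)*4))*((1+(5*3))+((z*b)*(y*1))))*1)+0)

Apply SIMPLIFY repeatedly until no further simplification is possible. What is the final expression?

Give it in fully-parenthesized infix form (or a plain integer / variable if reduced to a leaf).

Start: ((((((b*8)*(9*0))*((0+8)*4))*((1+(5*3))+((z*b)*(y*1))))*1)+0)
Step 1: at root: ((((((b*8)*(9*0))*((0+8)*4))*((1+(5*3))+((z*b)*(y*1))))*1)+0) -> (((((b*8)*(9*0))*((0+8)*4))*((1+(5*3))+((z*b)*(y*1))))*1); overall: ((((((b*8)*(9*0))*((0+8)*4))*((1+(5*3))+((z*b)*(y*1))))*1)+0) -> (((((b*8)*(9*0))*((0+8)*4))*((1+(5*3))+((z*b)*(y*1))))*1)
Step 2: at root: (((((b*8)*(9*0))*((0+8)*4))*((1+(5*3))+((z*b)*(y*1))))*1) -> ((((b*8)*(9*0))*((0+8)*4))*((1+(5*3))+((z*b)*(y*1)))); overall: (((((b*8)*(9*0))*((0+8)*4))*((1+(5*3))+((z*b)*(y*1))))*1) -> ((((b*8)*(9*0))*((0+8)*4))*((1+(5*3))+((z*b)*(y*1))))
Step 3: at LLR: (9*0) -> 0; overall: ((((b*8)*(9*0))*((0+8)*4))*((1+(5*3))+((z*b)*(y*1)))) -> ((((b*8)*0)*((0+8)*4))*((1+(5*3))+((z*b)*(y*1))))
Step 4: at LL: ((b*8)*0) -> 0; overall: ((((b*8)*0)*((0+8)*4))*((1+(5*3))+((z*b)*(y*1)))) -> ((0*((0+8)*4))*((1+(5*3))+((z*b)*(y*1))))
Step 5: at L: (0*((0+8)*4)) -> 0; overall: ((0*((0+8)*4))*((1+(5*3))+((z*b)*(y*1)))) -> (0*((1+(5*3))+((z*b)*(y*1))))
Step 6: at root: (0*((1+(5*3))+((z*b)*(y*1)))) -> 0; overall: (0*((1+(5*3))+((z*b)*(y*1)))) -> 0
Fixed point: 0

Answer: 0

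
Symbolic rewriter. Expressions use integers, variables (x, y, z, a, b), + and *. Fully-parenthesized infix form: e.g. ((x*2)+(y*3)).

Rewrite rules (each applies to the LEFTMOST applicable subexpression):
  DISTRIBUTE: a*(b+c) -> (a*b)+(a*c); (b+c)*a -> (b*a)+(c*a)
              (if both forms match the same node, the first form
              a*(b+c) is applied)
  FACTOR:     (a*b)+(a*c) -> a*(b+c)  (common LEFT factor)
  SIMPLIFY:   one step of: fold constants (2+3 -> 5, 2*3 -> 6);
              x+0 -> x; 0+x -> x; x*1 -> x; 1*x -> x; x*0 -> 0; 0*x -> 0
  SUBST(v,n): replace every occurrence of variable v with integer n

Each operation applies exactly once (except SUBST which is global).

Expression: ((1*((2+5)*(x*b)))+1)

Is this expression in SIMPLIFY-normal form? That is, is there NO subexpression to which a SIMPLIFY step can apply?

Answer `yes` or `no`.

Expression: ((1*((2+5)*(x*b)))+1)
Scanning for simplifiable subexpressions (pre-order)...
  at root: ((1*((2+5)*(x*b)))+1) (not simplifiable)
  at L: (1*((2+5)*(x*b))) (SIMPLIFIABLE)
  at LR: ((2+5)*(x*b)) (not simplifiable)
  at LRL: (2+5) (SIMPLIFIABLE)
  at LRR: (x*b) (not simplifiable)
Found simplifiable subexpr at path L: (1*((2+5)*(x*b)))
One SIMPLIFY step would give: (((2+5)*(x*b))+1)
-> NOT in normal form.

Answer: no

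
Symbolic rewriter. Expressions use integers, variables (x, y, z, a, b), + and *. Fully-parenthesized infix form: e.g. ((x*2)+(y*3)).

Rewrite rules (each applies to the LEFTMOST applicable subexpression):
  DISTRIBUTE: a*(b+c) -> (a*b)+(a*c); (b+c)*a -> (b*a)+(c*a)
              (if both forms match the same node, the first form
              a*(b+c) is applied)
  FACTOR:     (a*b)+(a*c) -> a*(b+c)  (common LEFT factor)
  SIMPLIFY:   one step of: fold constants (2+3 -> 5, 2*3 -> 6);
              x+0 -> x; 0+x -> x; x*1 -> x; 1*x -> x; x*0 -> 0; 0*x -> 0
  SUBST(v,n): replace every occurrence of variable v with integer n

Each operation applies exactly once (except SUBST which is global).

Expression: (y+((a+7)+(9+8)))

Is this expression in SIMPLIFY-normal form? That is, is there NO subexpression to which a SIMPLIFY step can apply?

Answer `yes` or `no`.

Expression: (y+((a+7)+(9+8)))
Scanning for simplifiable subexpressions (pre-order)...
  at root: (y+((a+7)+(9+8))) (not simplifiable)
  at R: ((a+7)+(9+8)) (not simplifiable)
  at RL: (a+7) (not simplifiable)
  at RR: (9+8) (SIMPLIFIABLE)
Found simplifiable subexpr at path RR: (9+8)
One SIMPLIFY step would give: (y+((a+7)+17))
-> NOT in normal form.

Answer: no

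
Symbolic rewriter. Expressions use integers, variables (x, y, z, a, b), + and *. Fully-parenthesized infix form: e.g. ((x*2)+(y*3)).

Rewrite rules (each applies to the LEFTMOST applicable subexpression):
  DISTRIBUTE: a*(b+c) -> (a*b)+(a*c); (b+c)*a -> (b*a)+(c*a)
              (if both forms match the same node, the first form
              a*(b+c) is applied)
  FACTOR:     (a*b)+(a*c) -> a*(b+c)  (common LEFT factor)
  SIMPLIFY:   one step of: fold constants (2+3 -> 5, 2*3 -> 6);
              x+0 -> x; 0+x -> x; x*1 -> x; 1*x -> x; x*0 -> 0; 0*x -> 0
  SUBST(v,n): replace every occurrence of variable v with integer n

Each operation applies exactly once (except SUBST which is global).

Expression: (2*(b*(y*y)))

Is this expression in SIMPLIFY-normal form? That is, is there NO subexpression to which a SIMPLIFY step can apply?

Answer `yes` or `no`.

Answer: yes

Derivation:
Expression: (2*(b*(y*y)))
Scanning for simplifiable subexpressions (pre-order)...
  at root: (2*(b*(y*y))) (not simplifiable)
  at R: (b*(y*y)) (not simplifiable)
  at RR: (y*y) (not simplifiable)
Result: no simplifiable subexpression found -> normal form.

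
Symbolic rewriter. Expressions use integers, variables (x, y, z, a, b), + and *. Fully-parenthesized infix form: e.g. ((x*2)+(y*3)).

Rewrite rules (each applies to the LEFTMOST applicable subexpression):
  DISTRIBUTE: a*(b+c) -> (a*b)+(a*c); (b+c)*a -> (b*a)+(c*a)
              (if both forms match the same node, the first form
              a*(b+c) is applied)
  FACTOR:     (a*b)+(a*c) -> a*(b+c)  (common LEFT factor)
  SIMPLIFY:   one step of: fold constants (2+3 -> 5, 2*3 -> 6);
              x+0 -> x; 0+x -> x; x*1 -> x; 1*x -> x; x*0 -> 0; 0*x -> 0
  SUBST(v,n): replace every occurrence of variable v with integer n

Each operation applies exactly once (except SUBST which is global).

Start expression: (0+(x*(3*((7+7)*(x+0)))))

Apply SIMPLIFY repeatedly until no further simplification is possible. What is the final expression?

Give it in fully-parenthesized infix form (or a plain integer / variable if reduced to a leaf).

Start: (0+(x*(3*((7+7)*(x+0)))))
Step 1: at root: (0+(x*(3*((7+7)*(x+0))))) -> (x*(3*((7+7)*(x+0)))); overall: (0+(x*(3*((7+7)*(x+0))))) -> (x*(3*((7+7)*(x+0))))
Step 2: at RRL: (7+7) -> 14; overall: (x*(3*((7+7)*(x+0)))) -> (x*(3*(14*(x+0))))
Step 3: at RRR: (x+0) -> x; overall: (x*(3*(14*(x+0)))) -> (x*(3*(14*x)))
Fixed point: (x*(3*(14*x)))

Answer: (x*(3*(14*x)))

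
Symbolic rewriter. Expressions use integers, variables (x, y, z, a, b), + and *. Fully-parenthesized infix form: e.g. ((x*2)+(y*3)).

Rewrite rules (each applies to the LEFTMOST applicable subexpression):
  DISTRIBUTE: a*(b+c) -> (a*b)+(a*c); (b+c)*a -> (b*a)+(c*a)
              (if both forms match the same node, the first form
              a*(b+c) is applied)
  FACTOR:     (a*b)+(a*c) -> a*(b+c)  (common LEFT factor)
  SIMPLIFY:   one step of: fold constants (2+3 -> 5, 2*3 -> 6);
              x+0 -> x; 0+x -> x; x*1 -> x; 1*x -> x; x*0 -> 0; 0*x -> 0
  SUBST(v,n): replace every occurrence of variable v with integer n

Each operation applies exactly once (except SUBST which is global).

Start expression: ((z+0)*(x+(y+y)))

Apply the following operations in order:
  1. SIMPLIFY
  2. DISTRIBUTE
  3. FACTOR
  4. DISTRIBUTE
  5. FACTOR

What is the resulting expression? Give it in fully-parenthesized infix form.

Answer: (z*(x+(y+y)))

Derivation:
Start: ((z+0)*(x+(y+y)))
Apply SIMPLIFY at L (target: (z+0)): ((z+0)*(x+(y+y))) -> (z*(x+(y+y)))
Apply DISTRIBUTE at root (target: (z*(x+(y+y)))): (z*(x+(y+y))) -> ((z*x)+(z*(y+y)))
Apply FACTOR at root (target: ((z*x)+(z*(y+y)))): ((z*x)+(z*(y+y))) -> (z*(x+(y+y)))
Apply DISTRIBUTE at root (target: (z*(x+(y+y)))): (z*(x+(y+y))) -> ((z*x)+(z*(y+y)))
Apply FACTOR at root (target: ((z*x)+(z*(y+y)))): ((z*x)+(z*(y+y))) -> (z*(x+(y+y)))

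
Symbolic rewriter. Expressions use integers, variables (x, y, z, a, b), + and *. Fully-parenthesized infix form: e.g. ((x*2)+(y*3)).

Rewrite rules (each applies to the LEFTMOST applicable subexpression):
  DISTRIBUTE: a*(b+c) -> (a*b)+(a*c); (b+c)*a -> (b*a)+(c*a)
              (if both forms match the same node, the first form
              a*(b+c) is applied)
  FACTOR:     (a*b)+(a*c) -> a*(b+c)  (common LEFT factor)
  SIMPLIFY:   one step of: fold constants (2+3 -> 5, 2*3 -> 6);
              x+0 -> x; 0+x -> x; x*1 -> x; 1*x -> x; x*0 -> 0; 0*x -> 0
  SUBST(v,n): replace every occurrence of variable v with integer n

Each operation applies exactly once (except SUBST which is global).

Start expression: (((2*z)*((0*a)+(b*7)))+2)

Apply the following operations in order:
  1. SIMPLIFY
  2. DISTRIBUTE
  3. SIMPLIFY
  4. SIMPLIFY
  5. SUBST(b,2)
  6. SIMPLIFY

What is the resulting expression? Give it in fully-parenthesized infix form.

Answer: (((2*z)*14)+2)

Derivation:
Start: (((2*z)*((0*a)+(b*7)))+2)
Apply SIMPLIFY at LRL (target: (0*a)): (((2*z)*((0*a)+(b*7)))+2) -> (((2*z)*(0+(b*7)))+2)
Apply DISTRIBUTE at L (target: ((2*z)*(0+(b*7)))): (((2*z)*(0+(b*7)))+2) -> ((((2*z)*0)+((2*z)*(b*7)))+2)
Apply SIMPLIFY at LL (target: ((2*z)*0)): ((((2*z)*0)+((2*z)*(b*7)))+2) -> ((0+((2*z)*(b*7)))+2)
Apply SIMPLIFY at L (target: (0+((2*z)*(b*7)))): ((0+((2*z)*(b*7)))+2) -> (((2*z)*(b*7))+2)
Apply SUBST(b,2): (((2*z)*(b*7))+2) -> (((2*z)*(2*7))+2)
Apply SIMPLIFY at LR (target: (2*7)): (((2*z)*(2*7))+2) -> (((2*z)*14)+2)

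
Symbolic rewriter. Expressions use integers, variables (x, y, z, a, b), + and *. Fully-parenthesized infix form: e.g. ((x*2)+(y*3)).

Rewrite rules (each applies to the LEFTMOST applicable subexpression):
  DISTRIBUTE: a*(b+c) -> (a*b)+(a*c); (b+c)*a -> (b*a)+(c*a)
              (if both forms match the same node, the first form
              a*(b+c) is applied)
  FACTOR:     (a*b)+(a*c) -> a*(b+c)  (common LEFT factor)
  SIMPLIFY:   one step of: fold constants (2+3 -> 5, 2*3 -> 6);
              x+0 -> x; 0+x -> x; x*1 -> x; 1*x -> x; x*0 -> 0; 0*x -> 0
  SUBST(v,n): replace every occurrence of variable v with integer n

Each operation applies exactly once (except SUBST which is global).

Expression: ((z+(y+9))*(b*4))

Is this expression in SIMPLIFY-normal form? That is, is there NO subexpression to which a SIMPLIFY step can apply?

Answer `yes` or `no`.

Answer: yes

Derivation:
Expression: ((z+(y+9))*(b*4))
Scanning for simplifiable subexpressions (pre-order)...
  at root: ((z+(y+9))*(b*4)) (not simplifiable)
  at L: (z+(y+9)) (not simplifiable)
  at LR: (y+9) (not simplifiable)
  at R: (b*4) (not simplifiable)
Result: no simplifiable subexpression found -> normal form.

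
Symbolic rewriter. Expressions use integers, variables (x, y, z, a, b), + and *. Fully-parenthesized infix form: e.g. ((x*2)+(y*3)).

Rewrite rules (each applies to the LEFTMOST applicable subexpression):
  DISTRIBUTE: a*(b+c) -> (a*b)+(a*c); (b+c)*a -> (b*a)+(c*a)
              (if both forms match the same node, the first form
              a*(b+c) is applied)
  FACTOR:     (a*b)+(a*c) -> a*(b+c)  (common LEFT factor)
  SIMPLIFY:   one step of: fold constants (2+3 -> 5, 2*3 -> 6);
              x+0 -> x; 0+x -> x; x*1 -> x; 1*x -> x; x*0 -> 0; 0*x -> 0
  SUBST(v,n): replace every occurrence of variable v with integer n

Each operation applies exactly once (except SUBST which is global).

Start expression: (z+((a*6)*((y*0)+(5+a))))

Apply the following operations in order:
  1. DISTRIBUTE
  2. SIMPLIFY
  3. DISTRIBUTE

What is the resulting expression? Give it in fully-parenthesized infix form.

Answer: (z+(((a*6)*0)+(((a*6)*5)+((a*6)*a))))

Derivation:
Start: (z+((a*6)*((y*0)+(5+a))))
Apply DISTRIBUTE at R (target: ((a*6)*((y*0)+(5+a)))): (z+((a*6)*((y*0)+(5+a)))) -> (z+(((a*6)*(y*0))+((a*6)*(5+a))))
Apply SIMPLIFY at RLR (target: (y*0)): (z+(((a*6)*(y*0))+((a*6)*(5+a)))) -> (z+(((a*6)*0)+((a*6)*(5+a))))
Apply DISTRIBUTE at RR (target: ((a*6)*(5+a))): (z+(((a*6)*0)+((a*6)*(5+a)))) -> (z+(((a*6)*0)+(((a*6)*5)+((a*6)*a))))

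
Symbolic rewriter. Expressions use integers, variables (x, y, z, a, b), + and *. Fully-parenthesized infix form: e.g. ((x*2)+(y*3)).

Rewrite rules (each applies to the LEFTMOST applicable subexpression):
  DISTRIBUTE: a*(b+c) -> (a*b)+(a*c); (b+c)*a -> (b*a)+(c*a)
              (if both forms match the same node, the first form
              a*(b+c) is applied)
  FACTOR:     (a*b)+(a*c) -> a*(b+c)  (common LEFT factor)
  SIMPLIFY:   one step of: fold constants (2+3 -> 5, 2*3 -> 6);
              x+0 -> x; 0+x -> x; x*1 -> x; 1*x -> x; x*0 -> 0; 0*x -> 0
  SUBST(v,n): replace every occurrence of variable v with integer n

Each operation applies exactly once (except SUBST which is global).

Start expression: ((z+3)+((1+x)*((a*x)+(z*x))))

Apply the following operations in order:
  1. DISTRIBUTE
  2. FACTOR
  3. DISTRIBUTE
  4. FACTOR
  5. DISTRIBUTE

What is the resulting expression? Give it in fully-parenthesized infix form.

Answer: ((z+3)+(((1+x)*(a*x))+((1+x)*(z*x))))

Derivation:
Start: ((z+3)+((1+x)*((a*x)+(z*x))))
Apply DISTRIBUTE at R (target: ((1+x)*((a*x)+(z*x)))): ((z+3)+((1+x)*((a*x)+(z*x)))) -> ((z+3)+(((1+x)*(a*x))+((1+x)*(z*x))))
Apply FACTOR at R (target: (((1+x)*(a*x))+((1+x)*(z*x)))): ((z+3)+(((1+x)*(a*x))+((1+x)*(z*x)))) -> ((z+3)+((1+x)*((a*x)+(z*x))))
Apply DISTRIBUTE at R (target: ((1+x)*((a*x)+(z*x)))): ((z+3)+((1+x)*((a*x)+(z*x)))) -> ((z+3)+(((1+x)*(a*x))+((1+x)*(z*x))))
Apply FACTOR at R (target: (((1+x)*(a*x))+((1+x)*(z*x)))): ((z+3)+(((1+x)*(a*x))+((1+x)*(z*x)))) -> ((z+3)+((1+x)*((a*x)+(z*x))))
Apply DISTRIBUTE at R (target: ((1+x)*((a*x)+(z*x)))): ((z+3)+((1+x)*((a*x)+(z*x)))) -> ((z+3)+(((1+x)*(a*x))+((1+x)*(z*x))))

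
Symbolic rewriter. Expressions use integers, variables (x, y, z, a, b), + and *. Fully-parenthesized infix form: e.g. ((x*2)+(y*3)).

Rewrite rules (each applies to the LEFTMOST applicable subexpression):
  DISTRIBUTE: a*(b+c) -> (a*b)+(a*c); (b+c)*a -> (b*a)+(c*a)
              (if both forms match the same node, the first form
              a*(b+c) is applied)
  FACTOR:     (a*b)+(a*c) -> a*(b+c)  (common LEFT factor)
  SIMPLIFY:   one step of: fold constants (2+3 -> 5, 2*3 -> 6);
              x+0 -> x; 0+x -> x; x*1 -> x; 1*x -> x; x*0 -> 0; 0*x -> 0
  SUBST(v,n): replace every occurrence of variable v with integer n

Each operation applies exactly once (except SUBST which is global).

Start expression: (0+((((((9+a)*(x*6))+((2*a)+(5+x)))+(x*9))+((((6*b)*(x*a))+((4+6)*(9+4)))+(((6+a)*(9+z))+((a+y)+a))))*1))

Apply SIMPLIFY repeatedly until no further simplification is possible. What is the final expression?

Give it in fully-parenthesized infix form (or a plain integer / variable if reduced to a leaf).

Answer: (((((9+a)*(x*6))+((2*a)+(5+x)))+(x*9))+((((6*b)*(x*a))+130)+(((6+a)*(9+z))+((a+y)+a))))

Derivation:
Start: (0+((((((9+a)*(x*6))+((2*a)+(5+x)))+(x*9))+((((6*b)*(x*a))+((4+6)*(9+4)))+(((6+a)*(9+z))+((a+y)+a))))*1))
Step 1: at root: (0+((((((9+a)*(x*6))+((2*a)+(5+x)))+(x*9))+((((6*b)*(x*a))+((4+6)*(9+4)))+(((6+a)*(9+z))+((a+y)+a))))*1)) -> ((((((9+a)*(x*6))+((2*a)+(5+x)))+(x*9))+((((6*b)*(x*a))+((4+6)*(9+4)))+(((6+a)*(9+z))+((a+y)+a))))*1); overall: (0+((((((9+a)*(x*6))+((2*a)+(5+x)))+(x*9))+((((6*b)*(x*a))+((4+6)*(9+4)))+(((6+a)*(9+z))+((a+y)+a))))*1)) -> ((((((9+a)*(x*6))+((2*a)+(5+x)))+(x*9))+((((6*b)*(x*a))+((4+6)*(9+4)))+(((6+a)*(9+z))+((a+y)+a))))*1)
Step 2: at root: ((((((9+a)*(x*6))+((2*a)+(5+x)))+(x*9))+((((6*b)*(x*a))+((4+6)*(9+4)))+(((6+a)*(9+z))+((a+y)+a))))*1) -> (((((9+a)*(x*6))+((2*a)+(5+x)))+(x*9))+((((6*b)*(x*a))+((4+6)*(9+4)))+(((6+a)*(9+z))+((a+y)+a)))); overall: ((((((9+a)*(x*6))+((2*a)+(5+x)))+(x*9))+((((6*b)*(x*a))+((4+6)*(9+4)))+(((6+a)*(9+z))+((a+y)+a))))*1) -> (((((9+a)*(x*6))+((2*a)+(5+x)))+(x*9))+((((6*b)*(x*a))+((4+6)*(9+4)))+(((6+a)*(9+z))+((a+y)+a))))
Step 3: at RLRL: (4+6) -> 10; overall: (((((9+a)*(x*6))+((2*a)+(5+x)))+(x*9))+((((6*b)*(x*a))+((4+6)*(9+4)))+(((6+a)*(9+z))+((a+y)+a)))) -> (((((9+a)*(x*6))+((2*a)+(5+x)))+(x*9))+((((6*b)*(x*a))+(10*(9+4)))+(((6+a)*(9+z))+((a+y)+a))))
Step 4: at RLRR: (9+4) -> 13; overall: (((((9+a)*(x*6))+((2*a)+(5+x)))+(x*9))+((((6*b)*(x*a))+(10*(9+4)))+(((6+a)*(9+z))+((a+y)+a)))) -> (((((9+a)*(x*6))+((2*a)+(5+x)))+(x*9))+((((6*b)*(x*a))+(10*13))+(((6+a)*(9+z))+((a+y)+a))))
Step 5: at RLR: (10*13) -> 130; overall: (((((9+a)*(x*6))+((2*a)+(5+x)))+(x*9))+((((6*b)*(x*a))+(10*13))+(((6+a)*(9+z))+((a+y)+a)))) -> (((((9+a)*(x*6))+((2*a)+(5+x)))+(x*9))+((((6*b)*(x*a))+130)+(((6+a)*(9+z))+((a+y)+a))))
Fixed point: (((((9+a)*(x*6))+((2*a)+(5+x)))+(x*9))+((((6*b)*(x*a))+130)+(((6+a)*(9+z))+((a+y)+a))))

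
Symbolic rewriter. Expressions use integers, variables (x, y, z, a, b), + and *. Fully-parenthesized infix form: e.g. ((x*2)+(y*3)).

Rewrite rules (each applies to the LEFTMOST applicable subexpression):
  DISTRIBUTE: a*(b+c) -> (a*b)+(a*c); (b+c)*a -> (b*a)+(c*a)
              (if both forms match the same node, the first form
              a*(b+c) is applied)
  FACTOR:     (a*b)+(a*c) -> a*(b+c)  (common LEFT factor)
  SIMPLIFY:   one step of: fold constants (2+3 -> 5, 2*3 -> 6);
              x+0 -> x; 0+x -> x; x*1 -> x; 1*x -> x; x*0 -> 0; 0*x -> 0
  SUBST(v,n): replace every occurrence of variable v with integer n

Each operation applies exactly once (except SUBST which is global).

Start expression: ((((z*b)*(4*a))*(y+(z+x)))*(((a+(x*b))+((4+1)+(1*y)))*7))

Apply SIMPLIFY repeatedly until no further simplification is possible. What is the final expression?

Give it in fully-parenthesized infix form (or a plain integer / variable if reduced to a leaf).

Start: ((((z*b)*(4*a))*(y+(z+x)))*(((a+(x*b))+((4+1)+(1*y)))*7))
Step 1: at RLRL: (4+1) -> 5; overall: ((((z*b)*(4*a))*(y+(z+x)))*(((a+(x*b))+((4+1)+(1*y)))*7)) -> ((((z*b)*(4*a))*(y+(z+x)))*(((a+(x*b))+(5+(1*y)))*7))
Step 2: at RLRR: (1*y) -> y; overall: ((((z*b)*(4*a))*(y+(z+x)))*(((a+(x*b))+(5+(1*y)))*7)) -> ((((z*b)*(4*a))*(y+(z+x)))*(((a+(x*b))+(5+y))*7))
Fixed point: ((((z*b)*(4*a))*(y+(z+x)))*(((a+(x*b))+(5+y))*7))

Answer: ((((z*b)*(4*a))*(y+(z+x)))*(((a+(x*b))+(5+y))*7))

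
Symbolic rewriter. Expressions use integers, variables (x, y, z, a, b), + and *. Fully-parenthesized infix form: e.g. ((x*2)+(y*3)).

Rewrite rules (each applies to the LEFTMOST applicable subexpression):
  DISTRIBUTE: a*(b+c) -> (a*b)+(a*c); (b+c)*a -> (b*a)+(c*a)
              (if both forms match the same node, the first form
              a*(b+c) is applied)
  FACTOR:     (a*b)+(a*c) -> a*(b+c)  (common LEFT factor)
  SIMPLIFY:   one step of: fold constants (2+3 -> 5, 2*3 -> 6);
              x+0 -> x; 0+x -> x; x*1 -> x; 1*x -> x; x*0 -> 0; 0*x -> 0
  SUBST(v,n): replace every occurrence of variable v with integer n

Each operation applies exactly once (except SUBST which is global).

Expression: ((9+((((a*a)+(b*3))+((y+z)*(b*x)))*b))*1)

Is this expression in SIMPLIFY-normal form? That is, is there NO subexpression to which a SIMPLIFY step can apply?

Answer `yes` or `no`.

Expression: ((9+((((a*a)+(b*3))+((y+z)*(b*x)))*b))*1)
Scanning for simplifiable subexpressions (pre-order)...
  at root: ((9+((((a*a)+(b*3))+((y+z)*(b*x)))*b))*1) (SIMPLIFIABLE)
  at L: (9+((((a*a)+(b*3))+((y+z)*(b*x)))*b)) (not simplifiable)
  at LR: ((((a*a)+(b*3))+((y+z)*(b*x)))*b) (not simplifiable)
  at LRL: (((a*a)+(b*3))+((y+z)*(b*x))) (not simplifiable)
  at LRLL: ((a*a)+(b*3)) (not simplifiable)
  at LRLLL: (a*a) (not simplifiable)
  at LRLLR: (b*3) (not simplifiable)
  at LRLR: ((y+z)*(b*x)) (not simplifiable)
  at LRLRL: (y+z) (not simplifiable)
  at LRLRR: (b*x) (not simplifiable)
Found simplifiable subexpr at path root: ((9+((((a*a)+(b*3))+((y+z)*(b*x)))*b))*1)
One SIMPLIFY step would give: (9+((((a*a)+(b*3))+((y+z)*(b*x)))*b))
-> NOT in normal form.

Answer: no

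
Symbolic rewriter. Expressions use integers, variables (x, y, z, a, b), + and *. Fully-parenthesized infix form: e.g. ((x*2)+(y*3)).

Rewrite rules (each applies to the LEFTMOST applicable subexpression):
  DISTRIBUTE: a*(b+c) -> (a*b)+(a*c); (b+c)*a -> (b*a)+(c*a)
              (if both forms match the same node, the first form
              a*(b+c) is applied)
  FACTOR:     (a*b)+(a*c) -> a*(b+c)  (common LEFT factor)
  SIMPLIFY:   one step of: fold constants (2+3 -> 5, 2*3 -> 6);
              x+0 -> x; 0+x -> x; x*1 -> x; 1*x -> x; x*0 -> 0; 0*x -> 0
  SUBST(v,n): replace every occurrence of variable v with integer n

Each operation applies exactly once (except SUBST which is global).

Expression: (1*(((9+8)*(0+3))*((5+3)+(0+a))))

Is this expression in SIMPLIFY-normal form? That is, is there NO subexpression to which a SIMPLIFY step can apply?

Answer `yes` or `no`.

Answer: no

Derivation:
Expression: (1*(((9+8)*(0+3))*((5+3)+(0+a))))
Scanning for simplifiable subexpressions (pre-order)...
  at root: (1*(((9+8)*(0+3))*((5+3)+(0+a)))) (SIMPLIFIABLE)
  at R: (((9+8)*(0+3))*((5+3)+(0+a))) (not simplifiable)
  at RL: ((9+8)*(0+3)) (not simplifiable)
  at RLL: (9+8) (SIMPLIFIABLE)
  at RLR: (0+3) (SIMPLIFIABLE)
  at RR: ((5+3)+(0+a)) (not simplifiable)
  at RRL: (5+3) (SIMPLIFIABLE)
  at RRR: (0+a) (SIMPLIFIABLE)
Found simplifiable subexpr at path root: (1*(((9+8)*(0+3))*((5+3)+(0+a))))
One SIMPLIFY step would give: (((9+8)*(0+3))*((5+3)+(0+a)))
-> NOT in normal form.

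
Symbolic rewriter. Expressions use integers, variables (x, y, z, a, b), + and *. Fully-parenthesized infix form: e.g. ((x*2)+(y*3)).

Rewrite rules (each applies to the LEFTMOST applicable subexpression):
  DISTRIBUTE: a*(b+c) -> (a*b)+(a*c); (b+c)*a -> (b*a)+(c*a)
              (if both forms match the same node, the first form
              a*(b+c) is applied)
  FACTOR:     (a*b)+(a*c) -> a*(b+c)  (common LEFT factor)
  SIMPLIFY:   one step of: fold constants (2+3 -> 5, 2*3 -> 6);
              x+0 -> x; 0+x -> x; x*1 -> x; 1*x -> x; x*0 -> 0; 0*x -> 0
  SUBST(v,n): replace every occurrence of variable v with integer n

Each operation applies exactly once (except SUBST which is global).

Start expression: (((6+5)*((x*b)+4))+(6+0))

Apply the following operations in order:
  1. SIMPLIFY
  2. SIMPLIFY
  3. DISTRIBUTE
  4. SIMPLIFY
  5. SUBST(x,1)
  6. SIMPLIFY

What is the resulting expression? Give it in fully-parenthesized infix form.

Start: (((6+5)*((x*b)+4))+(6+0))
Apply SIMPLIFY at LL (target: (6+5)): (((6+5)*((x*b)+4))+(6+0)) -> ((11*((x*b)+4))+(6+0))
Apply SIMPLIFY at R (target: (6+0)): ((11*((x*b)+4))+(6+0)) -> ((11*((x*b)+4))+6)
Apply DISTRIBUTE at L (target: (11*((x*b)+4))): ((11*((x*b)+4))+6) -> (((11*(x*b))+(11*4))+6)
Apply SIMPLIFY at LR (target: (11*4)): (((11*(x*b))+(11*4))+6) -> (((11*(x*b))+44)+6)
Apply SUBST(x,1): (((11*(x*b))+44)+6) -> (((11*(1*b))+44)+6)
Apply SIMPLIFY at LLR (target: (1*b)): (((11*(1*b))+44)+6) -> (((11*b)+44)+6)

Answer: (((11*b)+44)+6)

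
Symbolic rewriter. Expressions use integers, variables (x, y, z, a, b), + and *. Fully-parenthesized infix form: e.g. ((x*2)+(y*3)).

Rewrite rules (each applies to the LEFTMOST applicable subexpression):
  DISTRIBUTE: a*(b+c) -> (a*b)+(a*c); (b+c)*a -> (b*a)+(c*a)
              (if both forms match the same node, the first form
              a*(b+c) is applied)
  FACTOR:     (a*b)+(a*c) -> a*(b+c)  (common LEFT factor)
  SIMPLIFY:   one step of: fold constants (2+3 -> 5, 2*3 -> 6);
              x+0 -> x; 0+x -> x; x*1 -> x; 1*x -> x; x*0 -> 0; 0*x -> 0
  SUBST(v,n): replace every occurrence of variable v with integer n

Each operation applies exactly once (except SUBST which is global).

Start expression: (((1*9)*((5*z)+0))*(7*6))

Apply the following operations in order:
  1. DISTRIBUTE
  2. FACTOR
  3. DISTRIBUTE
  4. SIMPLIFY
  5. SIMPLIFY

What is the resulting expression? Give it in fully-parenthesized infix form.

Answer: (((9*(5*z))+0)*(7*6))

Derivation:
Start: (((1*9)*((5*z)+0))*(7*6))
Apply DISTRIBUTE at L (target: ((1*9)*((5*z)+0))): (((1*9)*((5*z)+0))*(7*6)) -> ((((1*9)*(5*z))+((1*9)*0))*(7*6))
Apply FACTOR at L (target: (((1*9)*(5*z))+((1*9)*0))): ((((1*9)*(5*z))+((1*9)*0))*(7*6)) -> (((1*9)*((5*z)+0))*(7*6))
Apply DISTRIBUTE at L (target: ((1*9)*((5*z)+0))): (((1*9)*((5*z)+0))*(7*6)) -> ((((1*9)*(5*z))+((1*9)*0))*(7*6))
Apply SIMPLIFY at LLL (target: (1*9)): ((((1*9)*(5*z))+((1*9)*0))*(7*6)) -> (((9*(5*z))+((1*9)*0))*(7*6))
Apply SIMPLIFY at LR (target: ((1*9)*0)): (((9*(5*z))+((1*9)*0))*(7*6)) -> (((9*(5*z))+0)*(7*6))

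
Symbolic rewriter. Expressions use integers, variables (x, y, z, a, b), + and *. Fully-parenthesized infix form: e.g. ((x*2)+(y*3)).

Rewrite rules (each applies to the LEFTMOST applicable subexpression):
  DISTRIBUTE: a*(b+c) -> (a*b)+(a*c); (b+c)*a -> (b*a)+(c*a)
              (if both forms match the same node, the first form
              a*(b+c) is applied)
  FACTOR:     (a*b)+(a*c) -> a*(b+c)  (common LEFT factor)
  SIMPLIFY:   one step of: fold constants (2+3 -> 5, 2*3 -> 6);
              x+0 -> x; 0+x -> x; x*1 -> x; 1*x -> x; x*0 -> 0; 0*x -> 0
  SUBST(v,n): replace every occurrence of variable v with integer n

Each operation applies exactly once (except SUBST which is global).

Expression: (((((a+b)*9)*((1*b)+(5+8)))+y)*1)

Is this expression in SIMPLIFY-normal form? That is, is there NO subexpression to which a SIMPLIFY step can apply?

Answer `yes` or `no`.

Answer: no

Derivation:
Expression: (((((a+b)*9)*((1*b)+(5+8)))+y)*1)
Scanning for simplifiable subexpressions (pre-order)...
  at root: (((((a+b)*9)*((1*b)+(5+8)))+y)*1) (SIMPLIFIABLE)
  at L: ((((a+b)*9)*((1*b)+(5+8)))+y) (not simplifiable)
  at LL: (((a+b)*9)*((1*b)+(5+8))) (not simplifiable)
  at LLL: ((a+b)*9) (not simplifiable)
  at LLLL: (a+b) (not simplifiable)
  at LLR: ((1*b)+(5+8)) (not simplifiable)
  at LLRL: (1*b) (SIMPLIFIABLE)
  at LLRR: (5+8) (SIMPLIFIABLE)
Found simplifiable subexpr at path root: (((((a+b)*9)*((1*b)+(5+8)))+y)*1)
One SIMPLIFY step would give: ((((a+b)*9)*((1*b)+(5+8)))+y)
-> NOT in normal form.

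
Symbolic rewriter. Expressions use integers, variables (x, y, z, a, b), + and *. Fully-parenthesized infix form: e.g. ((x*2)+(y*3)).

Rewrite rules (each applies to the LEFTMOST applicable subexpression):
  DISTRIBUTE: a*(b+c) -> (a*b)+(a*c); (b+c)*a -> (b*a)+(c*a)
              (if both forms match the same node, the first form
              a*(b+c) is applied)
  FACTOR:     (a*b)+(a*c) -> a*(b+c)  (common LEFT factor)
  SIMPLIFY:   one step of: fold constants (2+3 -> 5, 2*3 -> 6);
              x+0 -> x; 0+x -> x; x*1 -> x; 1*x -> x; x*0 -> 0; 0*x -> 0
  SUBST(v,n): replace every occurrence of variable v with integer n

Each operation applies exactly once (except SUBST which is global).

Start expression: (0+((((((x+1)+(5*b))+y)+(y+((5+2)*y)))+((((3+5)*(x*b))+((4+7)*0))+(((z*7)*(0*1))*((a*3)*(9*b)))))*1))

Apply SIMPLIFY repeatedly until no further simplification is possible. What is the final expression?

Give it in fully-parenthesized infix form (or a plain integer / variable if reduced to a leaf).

Answer: (((((x+1)+(5*b))+y)+(y+(7*y)))+(8*(x*b)))

Derivation:
Start: (0+((((((x+1)+(5*b))+y)+(y+((5+2)*y)))+((((3+5)*(x*b))+((4+7)*0))+(((z*7)*(0*1))*((a*3)*(9*b)))))*1))
Step 1: at root: (0+((((((x+1)+(5*b))+y)+(y+((5+2)*y)))+((((3+5)*(x*b))+((4+7)*0))+(((z*7)*(0*1))*((a*3)*(9*b)))))*1)) -> ((((((x+1)+(5*b))+y)+(y+((5+2)*y)))+((((3+5)*(x*b))+((4+7)*0))+(((z*7)*(0*1))*((a*3)*(9*b)))))*1); overall: (0+((((((x+1)+(5*b))+y)+(y+((5+2)*y)))+((((3+5)*(x*b))+((4+7)*0))+(((z*7)*(0*1))*((a*3)*(9*b)))))*1)) -> ((((((x+1)+(5*b))+y)+(y+((5+2)*y)))+((((3+5)*(x*b))+((4+7)*0))+(((z*7)*(0*1))*((a*3)*(9*b)))))*1)
Step 2: at root: ((((((x+1)+(5*b))+y)+(y+((5+2)*y)))+((((3+5)*(x*b))+((4+7)*0))+(((z*7)*(0*1))*((a*3)*(9*b)))))*1) -> (((((x+1)+(5*b))+y)+(y+((5+2)*y)))+((((3+5)*(x*b))+((4+7)*0))+(((z*7)*(0*1))*((a*3)*(9*b))))); overall: ((((((x+1)+(5*b))+y)+(y+((5+2)*y)))+((((3+5)*(x*b))+((4+7)*0))+(((z*7)*(0*1))*((a*3)*(9*b)))))*1) -> (((((x+1)+(5*b))+y)+(y+((5+2)*y)))+((((3+5)*(x*b))+((4+7)*0))+(((z*7)*(0*1))*((a*3)*(9*b)))))
Step 3: at LRRL: (5+2) -> 7; overall: (((((x+1)+(5*b))+y)+(y+((5+2)*y)))+((((3+5)*(x*b))+((4+7)*0))+(((z*7)*(0*1))*((a*3)*(9*b))))) -> (((((x+1)+(5*b))+y)+(y+(7*y)))+((((3+5)*(x*b))+((4+7)*0))+(((z*7)*(0*1))*((a*3)*(9*b)))))
Step 4: at RLLL: (3+5) -> 8; overall: (((((x+1)+(5*b))+y)+(y+(7*y)))+((((3+5)*(x*b))+((4+7)*0))+(((z*7)*(0*1))*((a*3)*(9*b))))) -> (((((x+1)+(5*b))+y)+(y+(7*y)))+(((8*(x*b))+((4+7)*0))+(((z*7)*(0*1))*((a*3)*(9*b)))))
Step 5: at RLR: ((4+7)*0) -> 0; overall: (((((x+1)+(5*b))+y)+(y+(7*y)))+(((8*(x*b))+((4+7)*0))+(((z*7)*(0*1))*((a*3)*(9*b))))) -> (((((x+1)+(5*b))+y)+(y+(7*y)))+(((8*(x*b))+0)+(((z*7)*(0*1))*((a*3)*(9*b)))))
Step 6: at RL: ((8*(x*b))+0) -> (8*(x*b)); overall: (((((x+1)+(5*b))+y)+(y+(7*y)))+(((8*(x*b))+0)+(((z*7)*(0*1))*((a*3)*(9*b))))) -> (((((x+1)+(5*b))+y)+(y+(7*y)))+((8*(x*b))+(((z*7)*(0*1))*((a*3)*(9*b)))))
Step 7: at RRLR: (0*1) -> 0; overall: (((((x+1)+(5*b))+y)+(y+(7*y)))+((8*(x*b))+(((z*7)*(0*1))*((a*3)*(9*b))))) -> (((((x+1)+(5*b))+y)+(y+(7*y)))+((8*(x*b))+(((z*7)*0)*((a*3)*(9*b)))))
Step 8: at RRL: ((z*7)*0) -> 0; overall: (((((x+1)+(5*b))+y)+(y+(7*y)))+((8*(x*b))+(((z*7)*0)*((a*3)*(9*b))))) -> (((((x+1)+(5*b))+y)+(y+(7*y)))+((8*(x*b))+(0*((a*3)*(9*b)))))
Step 9: at RR: (0*((a*3)*(9*b))) -> 0; overall: (((((x+1)+(5*b))+y)+(y+(7*y)))+((8*(x*b))+(0*((a*3)*(9*b))))) -> (((((x+1)+(5*b))+y)+(y+(7*y)))+((8*(x*b))+0))
Step 10: at R: ((8*(x*b))+0) -> (8*(x*b)); overall: (((((x+1)+(5*b))+y)+(y+(7*y)))+((8*(x*b))+0)) -> (((((x+1)+(5*b))+y)+(y+(7*y)))+(8*(x*b)))
Fixed point: (((((x+1)+(5*b))+y)+(y+(7*y)))+(8*(x*b)))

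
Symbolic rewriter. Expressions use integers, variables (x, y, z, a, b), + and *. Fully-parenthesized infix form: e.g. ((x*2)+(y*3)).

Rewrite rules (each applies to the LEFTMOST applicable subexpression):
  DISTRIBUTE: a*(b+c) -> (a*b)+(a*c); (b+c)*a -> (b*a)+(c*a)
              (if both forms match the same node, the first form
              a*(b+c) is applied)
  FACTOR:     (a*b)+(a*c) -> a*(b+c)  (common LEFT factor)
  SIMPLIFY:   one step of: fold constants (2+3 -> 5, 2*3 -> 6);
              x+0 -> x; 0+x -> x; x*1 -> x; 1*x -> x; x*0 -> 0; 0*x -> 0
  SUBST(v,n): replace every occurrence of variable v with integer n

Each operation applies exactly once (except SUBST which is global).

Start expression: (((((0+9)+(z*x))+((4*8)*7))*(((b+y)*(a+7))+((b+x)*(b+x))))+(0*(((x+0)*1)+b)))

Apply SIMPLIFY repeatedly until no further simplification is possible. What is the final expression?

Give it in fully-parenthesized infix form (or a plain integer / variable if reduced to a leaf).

Start: (((((0+9)+(z*x))+((4*8)*7))*(((b+y)*(a+7))+((b+x)*(b+x))))+(0*(((x+0)*1)+b)))
Step 1: at LLLL: (0+9) -> 9; overall: (((((0+9)+(z*x))+((4*8)*7))*(((b+y)*(a+7))+((b+x)*(b+x))))+(0*(((x+0)*1)+b))) -> ((((9+(z*x))+((4*8)*7))*(((b+y)*(a+7))+((b+x)*(b+x))))+(0*(((x+0)*1)+b)))
Step 2: at LLRL: (4*8) -> 32; overall: ((((9+(z*x))+((4*8)*7))*(((b+y)*(a+7))+((b+x)*(b+x))))+(0*(((x+0)*1)+b))) -> ((((9+(z*x))+(32*7))*(((b+y)*(a+7))+((b+x)*(b+x))))+(0*(((x+0)*1)+b)))
Step 3: at LLR: (32*7) -> 224; overall: ((((9+(z*x))+(32*7))*(((b+y)*(a+7))+((b+x)*(b+x))))+(0*(((x+0)*1)+b))) -> ((((9+(z*x))+224)*(((b+y)*(a+7))+((b+x)*(b+x))))+(0*(((x+0)*1)+b)))
Step 4: at R: (0*(((x+0)*1)+b)) -> 0; overall: ((((9+(z*x))+224)*(((b+y)*(a+7))+((b+x)*(b+x))))+(0*(((x+0)*1)+b))) -> ((((9+(z*x))+224)*(((b+y)*(a+7))+((b+x)*(b+x))))+0)
Step 5: at root: ((((9+(z*x))+224)*(((b+y)*(a+7))+((b+x)*(b+x))))+0) -> (((9+(z*x))+224)*(((b+y)*(a+7))+((b+x)*(b+x)))); overall: ((((9+(z*x))+224)*(((b+y)*(a+7))+((b+x)*(b+x))))+0) -> (((9+(z*x))+224)*(((b+y)*(a+7))+((b+x)*(b+x))))
Fixed point: (((9+(z*x))+224)*(((b+y)*(a+7))+((b+x)*(b+x))))

Answer: (((9+(z*x))+224)*(((b+y)*(a+7))+((b+x)*(b+x))))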